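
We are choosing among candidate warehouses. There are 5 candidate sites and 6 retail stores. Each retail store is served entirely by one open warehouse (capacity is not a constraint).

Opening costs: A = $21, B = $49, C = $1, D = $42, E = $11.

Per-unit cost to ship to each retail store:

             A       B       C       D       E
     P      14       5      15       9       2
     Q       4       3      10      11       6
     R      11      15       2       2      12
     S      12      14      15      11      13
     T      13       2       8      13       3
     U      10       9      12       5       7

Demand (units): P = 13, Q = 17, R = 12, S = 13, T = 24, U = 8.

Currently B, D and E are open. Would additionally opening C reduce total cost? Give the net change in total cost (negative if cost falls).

Current service cost with {B, D, E}: 332.
Adding C: each retail store re-picks its cheapest; new service cost 332, saving 0.
Extra fixed cost: 1. Net change = 1 − 0 = 1.
(Totals: 434 → 435.)

No — net change +1 (cost rises by 1).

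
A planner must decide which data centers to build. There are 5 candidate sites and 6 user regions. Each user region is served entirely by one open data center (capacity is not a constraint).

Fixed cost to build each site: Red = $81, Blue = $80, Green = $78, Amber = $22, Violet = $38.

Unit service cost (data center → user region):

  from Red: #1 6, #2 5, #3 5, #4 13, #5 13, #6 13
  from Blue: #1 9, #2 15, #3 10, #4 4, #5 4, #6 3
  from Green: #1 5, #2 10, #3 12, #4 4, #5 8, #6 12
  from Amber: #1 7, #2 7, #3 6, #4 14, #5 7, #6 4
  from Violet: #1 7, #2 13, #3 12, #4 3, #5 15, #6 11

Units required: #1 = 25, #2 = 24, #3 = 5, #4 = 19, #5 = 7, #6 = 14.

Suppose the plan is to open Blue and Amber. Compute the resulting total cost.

Total cost: 621

Each user region is assigned to its cheapest site among the open ones.
{Blue, Amber}: #1→Amber 7·25=175, #2→Amber 7·24=168, #3→Amber 6·5=30, #4→Blue 4·19=76, #5→Blue 4·7=28, #6→Blue 3·14=42. Service 519; fixed 102; total 621.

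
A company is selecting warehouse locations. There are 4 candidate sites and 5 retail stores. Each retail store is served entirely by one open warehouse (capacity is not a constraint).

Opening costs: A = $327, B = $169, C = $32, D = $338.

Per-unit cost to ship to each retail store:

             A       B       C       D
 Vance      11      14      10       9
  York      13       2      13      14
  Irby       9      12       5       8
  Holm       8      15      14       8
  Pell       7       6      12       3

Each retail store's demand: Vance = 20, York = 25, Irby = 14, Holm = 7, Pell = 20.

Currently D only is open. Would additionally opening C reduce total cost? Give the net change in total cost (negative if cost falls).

Yes — net change −35 (cost falls by 35).

Current service cost with {D}: 758.
Adding C: each retail store re-picks its cheapest; new service cost 691, saving 67.
Extra fixed cost: 32. Net change = 32 − 67 = -35.
(Totals: 1096 → 1061.)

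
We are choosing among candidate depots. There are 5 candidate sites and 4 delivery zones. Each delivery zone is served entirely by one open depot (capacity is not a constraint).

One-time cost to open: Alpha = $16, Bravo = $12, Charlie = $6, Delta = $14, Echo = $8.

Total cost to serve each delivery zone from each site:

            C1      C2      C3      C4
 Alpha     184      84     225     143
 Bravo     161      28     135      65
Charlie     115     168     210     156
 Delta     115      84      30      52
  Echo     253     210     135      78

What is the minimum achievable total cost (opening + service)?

Minimum total cost: 251

For any fixed open set, each delivery zone goes to its cheapest open site; total = fixed + service.
{Bravo, Delta}: C1→Delta 115, C2→Bravo 28, C3→Delta 30, C4→Delta 52. Service 225; fixed 26; total 251.
{Bravo, Charlie, Delta}: service 225 + fixed 32 = 257
{Bravo, Delta, Echo}: C1→Delta 115, C2→Bravo 28, C3→Delta 30, C4→Delta 52. Service 225; fixed 34; total 259.
{Alpha, Bravo, Charlie, Delta, Echo}: service 225 + fixed 56 = 281
No other subset beats 251.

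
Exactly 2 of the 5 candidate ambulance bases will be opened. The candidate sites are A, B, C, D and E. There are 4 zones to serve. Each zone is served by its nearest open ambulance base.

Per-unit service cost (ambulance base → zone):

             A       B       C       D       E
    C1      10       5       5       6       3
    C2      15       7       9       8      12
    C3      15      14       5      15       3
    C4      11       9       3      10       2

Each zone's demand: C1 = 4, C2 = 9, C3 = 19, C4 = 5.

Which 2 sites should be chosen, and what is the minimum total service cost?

Choose B and E; total service cost 142.

With exactly 2 open, each zone uses its cheapest among the chosen.
{B, E}: C1→E 3·4=12, C2→B 7·9=63, C3→E 3·19=57, C4→E 2·5=10. Service cost 142.
{D, E}: service cost 151
{C, E}: service cost 160
Among all 10 size-2 choices, {B, E} is lowest.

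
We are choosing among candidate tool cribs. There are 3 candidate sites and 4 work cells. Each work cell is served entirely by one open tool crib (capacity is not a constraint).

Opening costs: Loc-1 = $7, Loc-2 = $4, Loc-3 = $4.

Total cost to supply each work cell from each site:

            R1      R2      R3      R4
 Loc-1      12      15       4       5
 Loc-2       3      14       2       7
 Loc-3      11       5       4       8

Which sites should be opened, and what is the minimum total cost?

Open Loc-2 and Loc-3; minimum total cost 25.

For any fixed open set, each work cell goes to its cheapest open site; total = fixed + service.
{Loc-2, Loc-3}: R1→Loc-2 3, R2→Loc-3 5, R3→Loc-2 2, R4→Loc-2 7. Service 17; fixed 8; total 25.
{Loc-1, Loc-2, Loc-3}: R1→Loc-2 3, R2→Loc-3 5, R3→Loc-2 2, R4→Loc-1 5. Service 15; fixed 15; total 30.
{Loc-2}: service 26 + fixed 4 = 30
No other subset beats 25.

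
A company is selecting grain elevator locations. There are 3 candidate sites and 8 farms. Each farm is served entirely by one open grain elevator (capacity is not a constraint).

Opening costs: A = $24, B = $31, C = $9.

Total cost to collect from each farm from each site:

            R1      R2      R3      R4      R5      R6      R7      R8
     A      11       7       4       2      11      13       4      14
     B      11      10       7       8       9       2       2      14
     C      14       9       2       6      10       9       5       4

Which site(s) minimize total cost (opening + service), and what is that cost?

For any fixed open set, each farm goes to its cheapest open site; total = fixed + service.
{C}: R1→C 14, R2→C 9, R3→C 2, R4→C 6, R5→C 10, R6→C 9, R7→C 5, R8→C 4. Service 59; fixed 9; total 68.
{A, C}: R1→A 11, R2→A 7, R3→C 2, R4→A 2, R5→C 10, R6→C 9, R7→A 4, R8→C 4. Service 49; fixed 33; total 82.
{B, C}: service 45 + fixed 40 = 85
{A, B, C}: R1→A 11, R2→A 7, R3→C 2, R4→A 2, R5→B 9, R6→B 2, R7→B 2, R8→C 4. Service 39; fixed 64; total 103.
No other subset beats 68.

Open C only; minimum total cost 68.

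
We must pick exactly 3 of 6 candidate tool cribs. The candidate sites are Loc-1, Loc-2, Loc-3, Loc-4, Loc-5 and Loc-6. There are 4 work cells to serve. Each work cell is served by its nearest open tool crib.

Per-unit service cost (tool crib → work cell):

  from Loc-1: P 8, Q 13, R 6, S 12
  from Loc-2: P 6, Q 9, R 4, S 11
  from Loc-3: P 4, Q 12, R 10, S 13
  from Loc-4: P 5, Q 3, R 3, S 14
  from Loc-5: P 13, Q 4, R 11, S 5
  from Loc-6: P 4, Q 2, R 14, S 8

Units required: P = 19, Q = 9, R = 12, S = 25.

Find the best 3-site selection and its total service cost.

With exactly 3 open, each work cell uses its cheapest among the chosen.
{Loc-4, Loc-5, Loc-6}: P→Loc-6 4·19=76, Q→Loc-6 2·9=18, R→Loc-4 3·12=36, S→Loc-5 5·25=125. Service cost 255.
{Loc-3, Loc-4, Loc-5}: service cost 264
{Loc-2, Loc-5, Loc-6}: service cost 267
Among all 20 size-3 choices, {Loc-4, Loc-5, Loc-6} is lowest.

Choose Loc-4, Loc-5 and Loc-6; total service cost 255.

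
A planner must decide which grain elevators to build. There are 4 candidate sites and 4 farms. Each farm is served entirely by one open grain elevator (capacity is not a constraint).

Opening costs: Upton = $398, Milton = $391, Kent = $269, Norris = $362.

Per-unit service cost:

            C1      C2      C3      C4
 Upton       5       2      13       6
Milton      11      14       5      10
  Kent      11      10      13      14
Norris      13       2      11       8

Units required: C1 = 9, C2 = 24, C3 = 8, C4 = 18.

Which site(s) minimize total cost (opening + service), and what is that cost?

For any fixed open set, each farm goes to its cheapest open site; total = fixed + service.
{Upton}: C1→Upton 5·9=45, C2→Upton 2·24=48, C3→Upton 13·8=104, C4→Upton 6·18=108. Service 305; fixed 398; total 703.
{Norris}: C1→Norris 13·9=117, C2→Norris 2·24=48, C3→Norris 11·8=88, C4→Norris 8·18=144. Service 397; fixed 362; total 759.
{Kent}: service 695 + fixed 269 = 964
{Upton, Milton, Kent, Norris}: service 241 + fixed 1420 = 1661
No other subset beats 703.

Open Upton only; minimum total cost 703.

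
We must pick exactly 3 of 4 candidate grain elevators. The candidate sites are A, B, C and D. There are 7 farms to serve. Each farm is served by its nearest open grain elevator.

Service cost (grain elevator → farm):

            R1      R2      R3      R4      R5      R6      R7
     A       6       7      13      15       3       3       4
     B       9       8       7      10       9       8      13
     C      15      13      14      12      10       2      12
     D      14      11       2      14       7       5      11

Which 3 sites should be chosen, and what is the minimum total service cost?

With exactly 3 open, each farm uses its cheapest among the chosen.
{A, B, D}: R1→A 6, R2→A 7, R3→D 2, R4→B 10, R5→A 3, R6→A 3, R7→A 4. Service cost 35.
{A, C, D}: service cost 36
{A, B, C}: service cost 39
Among all 4 size-3 choices, {A, B, D} is lowest.

Choose A, B and D; total service cost 35.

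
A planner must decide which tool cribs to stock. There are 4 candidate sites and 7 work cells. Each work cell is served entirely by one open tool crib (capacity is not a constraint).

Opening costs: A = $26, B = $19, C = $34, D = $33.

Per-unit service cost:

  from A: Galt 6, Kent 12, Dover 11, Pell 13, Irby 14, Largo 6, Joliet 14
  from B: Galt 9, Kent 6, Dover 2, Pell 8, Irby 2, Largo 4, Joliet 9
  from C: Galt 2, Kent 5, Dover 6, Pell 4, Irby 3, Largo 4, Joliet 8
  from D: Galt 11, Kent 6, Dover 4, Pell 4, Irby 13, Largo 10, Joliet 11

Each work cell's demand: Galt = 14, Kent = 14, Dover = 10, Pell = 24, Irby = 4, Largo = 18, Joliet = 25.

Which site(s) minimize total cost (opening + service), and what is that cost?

Open B and C; minimum total cost 547.

For any fixed open set, each work cell goes to its cheapest open site; total = fixed + service.
{B, C}: Galt→C 2·14=28, Kent→C 5·14=70, Dover→B 2·10=20, Pell→C 4·24=96, Irby→B 2·4=8, Largo→B 4·18=72, Joliet→C 8·25=200. Service 494; fixed 53; total 547.
{C}: service 538 + fixed 34 = 572
{A, B, C}: service 494 + fixed 79 = 573
{A, B, C, D}: Galt→C 2·14=28, Kent→C 5·14=70, Dover→B 2·10=20, Pell→C 4·24=96, Irby→B 2·4=8, Largo→B 4·18=72, Joliet→C 8·25=200. Service 494; fixed 112; total 606.
No other subset beats 547.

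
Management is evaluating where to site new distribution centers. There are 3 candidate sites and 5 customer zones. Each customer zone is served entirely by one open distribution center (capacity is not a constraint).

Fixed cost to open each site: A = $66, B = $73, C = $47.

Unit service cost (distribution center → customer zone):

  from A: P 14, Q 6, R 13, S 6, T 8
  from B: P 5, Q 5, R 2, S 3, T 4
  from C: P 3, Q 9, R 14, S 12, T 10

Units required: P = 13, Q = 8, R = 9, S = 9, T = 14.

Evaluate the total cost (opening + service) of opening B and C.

Total cost: 300

Each customer zone is assigned to its cheapest site among the open ones.
{B, C}: P→C 3·13=39, Q→B 5·8=40, R→B 2·9=18, S→B 3·9=27, T→B 4·14=56. Service 180; fixed 120; total 300.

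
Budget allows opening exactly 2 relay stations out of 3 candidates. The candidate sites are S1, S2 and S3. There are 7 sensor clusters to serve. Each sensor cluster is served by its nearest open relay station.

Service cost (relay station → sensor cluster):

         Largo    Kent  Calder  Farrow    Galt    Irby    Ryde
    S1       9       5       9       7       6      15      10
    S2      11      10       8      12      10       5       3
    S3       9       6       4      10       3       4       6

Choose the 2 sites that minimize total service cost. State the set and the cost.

With exactly 2 open, each sensor cluster uses its cheapest among the chosen.
{S1, S3}: Largo→S1 9, Kent→S1 5, Calder→S3 4, Farrow→S1 7, Galt→S3 3, Irby→S3 4, Ryde→S3 6. Service cost 38.
{S2, S3}: service cost 39
{S1, S2}: service cost 43
Among all 3 size-2 choices, {S1, S3} is lowest.

Choose S1 and S3; total service cost 38.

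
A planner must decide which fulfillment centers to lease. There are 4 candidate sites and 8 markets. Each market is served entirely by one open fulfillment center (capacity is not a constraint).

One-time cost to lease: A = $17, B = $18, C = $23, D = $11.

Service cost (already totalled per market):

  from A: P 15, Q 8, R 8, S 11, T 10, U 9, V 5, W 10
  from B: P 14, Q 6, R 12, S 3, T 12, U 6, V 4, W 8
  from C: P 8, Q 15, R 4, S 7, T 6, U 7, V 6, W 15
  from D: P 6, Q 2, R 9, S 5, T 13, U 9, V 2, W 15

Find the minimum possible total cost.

Minimum total cost: 72

For any fixed open set, each market goes to its cheapest open site; total = fixed + service.
{D}: P→D 6, Q→D 2, R→D 9, S→D 5, T→D 13, U→D 9, V→D 2, W→D 15. Service 61; fixed 11; total 72.
{B, D}: service 48 + fixed 29 = 77
{A, D}: service 52 + fixed 28 = 80
{A, B, C, D}: service 37 + fixed 69 = 106
No other subset beats 72.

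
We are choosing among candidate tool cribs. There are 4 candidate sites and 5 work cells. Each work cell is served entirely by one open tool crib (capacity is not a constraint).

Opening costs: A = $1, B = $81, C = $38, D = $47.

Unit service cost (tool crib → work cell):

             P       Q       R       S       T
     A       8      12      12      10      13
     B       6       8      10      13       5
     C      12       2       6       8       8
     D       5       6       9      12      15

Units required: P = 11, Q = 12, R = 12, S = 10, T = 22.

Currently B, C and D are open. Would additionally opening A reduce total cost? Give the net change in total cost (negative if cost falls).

No — net change +1 (cost rises by 1).

Current service cost with {B, C, D}: 341.
Adding A: each work cell re-picks its cheapest; new service cost 341, saving 0.
Extra fixed cost: 1. Net change = 1 − 0 = 1.
(Totals: 507 → 508.)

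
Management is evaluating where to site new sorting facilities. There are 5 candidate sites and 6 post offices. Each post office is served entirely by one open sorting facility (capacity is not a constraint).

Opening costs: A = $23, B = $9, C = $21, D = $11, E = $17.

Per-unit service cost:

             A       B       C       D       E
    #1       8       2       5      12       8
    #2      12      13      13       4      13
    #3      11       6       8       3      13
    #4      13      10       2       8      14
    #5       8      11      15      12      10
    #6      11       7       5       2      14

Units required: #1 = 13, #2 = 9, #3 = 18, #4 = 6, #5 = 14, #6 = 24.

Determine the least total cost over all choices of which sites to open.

For any fixed open set, each post office goes to its cheapest open site; total = fixed + service.
{A, B, C, D}: #1→B 2·13=26, #2→D 4·9=36, #3→D 3·18=54, #4→C 2·6=12, #5→A 8·14=112, #6→D 2·24=48. Service 288; fixed 64; total 352.
{A, B, D}: service 324 + fixed 43 = 367
{A, B, C, D, E}: service 288 + fixed 81 = 369
{B}: #1→B 2·13=26, #2→B 13·9=117, #3→B 6·18=108, #4→B 10·6=60, #5→B 11·14=154, #6→B 7·24=168. Service 633; fixed 9; total 642.
No other subset beats 352.

Minimum total cost: 352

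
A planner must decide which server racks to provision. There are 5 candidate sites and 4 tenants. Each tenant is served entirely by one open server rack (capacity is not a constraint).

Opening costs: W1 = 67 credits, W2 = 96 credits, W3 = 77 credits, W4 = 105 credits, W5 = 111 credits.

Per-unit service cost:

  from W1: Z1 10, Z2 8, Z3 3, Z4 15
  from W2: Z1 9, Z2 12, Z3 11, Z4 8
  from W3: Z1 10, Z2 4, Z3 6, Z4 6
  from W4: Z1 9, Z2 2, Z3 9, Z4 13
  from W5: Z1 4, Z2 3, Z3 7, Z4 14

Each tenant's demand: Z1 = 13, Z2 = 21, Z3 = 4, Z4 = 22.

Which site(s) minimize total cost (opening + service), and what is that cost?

For any fixed open set, each tenant goes to its cheapest open site; total = fixed + service.
{W3}: Z1→W3 10·13=130, Z2→W3 4·21=84, Z3→W3 6·4=24, Z4→W3 6·22=132. Service 370; fixed 77; total 447.
{W3, W5}: Z1→W5 4·13=52, Z2→W5 3·21=63, Z3→W3 6·4=24, Z4→W3 6·22=132. Service 271; fixed 188; total 459.
{W3, W4}: Z1→W4 9·13=117, Z2→W4 2·21=42, Z3→W3 6·4=24, Z4→W3 6·22=132. Service 315; fixed 182; total 497.
{W1, W2, W3, W4, W5}: Z1→W5 4·13=52, Z2→W4 2·21=42, Z3→W1 3·4=12, Z4→W3 6·22=132. Service 238; fixed 456; total 694.
No other subset beats 447.

Open W3 only; minimum total cost 447.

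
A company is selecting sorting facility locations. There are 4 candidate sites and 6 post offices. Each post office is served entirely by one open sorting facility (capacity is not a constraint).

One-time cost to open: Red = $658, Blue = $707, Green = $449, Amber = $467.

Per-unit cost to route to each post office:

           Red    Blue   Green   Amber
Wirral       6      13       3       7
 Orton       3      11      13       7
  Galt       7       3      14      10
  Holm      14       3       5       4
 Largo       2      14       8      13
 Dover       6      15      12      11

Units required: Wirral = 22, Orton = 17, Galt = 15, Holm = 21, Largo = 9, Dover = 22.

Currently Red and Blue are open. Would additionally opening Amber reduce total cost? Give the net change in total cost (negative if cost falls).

No — net change +467 (cost rises by 467).

Current service cost with {Red, Blue}: 441.
Adding Amber: each post office re-picks its cheapest; new service cost 441, saving 0.
Extra fixed cost: 467. Net change = 467 − 0 = 467.
(Totals: 1806 → 2273.)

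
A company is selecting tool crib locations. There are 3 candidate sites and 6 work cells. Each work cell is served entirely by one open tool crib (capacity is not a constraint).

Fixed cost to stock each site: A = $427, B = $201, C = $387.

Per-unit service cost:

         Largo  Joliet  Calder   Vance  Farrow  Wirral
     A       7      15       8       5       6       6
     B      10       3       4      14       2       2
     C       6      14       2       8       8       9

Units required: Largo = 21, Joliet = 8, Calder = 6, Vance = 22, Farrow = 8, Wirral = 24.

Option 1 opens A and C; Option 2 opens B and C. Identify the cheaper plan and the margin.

Option 2 is cheaper by 376.

Option 1: {A, C}: Largo→C 6·21=126, Joliet→C 14·8=112, Calder→C 2·6=12, Vance→A 5·22=110, Farrow→A 6·8=48, Wirral→A 6·24=144. Service 552; fixed 814; total 1366.
Option 2: {B, C}: Largo→C 6·21=126, Joliet→B 3·8=24, Calder→C 2·6=12, Vance→C 8·22=176, Farrow→B 2·8=16, Wirral→B 2·24=48. Service 402; fixed 588; total 990.
Difference: |1366 − 990| = 376.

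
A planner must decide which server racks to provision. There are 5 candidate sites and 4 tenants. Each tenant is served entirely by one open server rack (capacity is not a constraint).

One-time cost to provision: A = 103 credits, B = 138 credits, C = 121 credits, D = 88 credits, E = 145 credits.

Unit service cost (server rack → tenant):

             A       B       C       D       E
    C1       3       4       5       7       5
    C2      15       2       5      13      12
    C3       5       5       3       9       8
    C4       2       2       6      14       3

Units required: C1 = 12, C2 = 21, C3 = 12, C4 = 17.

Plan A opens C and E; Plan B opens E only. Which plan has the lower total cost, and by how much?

Plan A is cheaper by 86.

Plan A: {C, E}: C1→C 5·12=60, C2→C 5·21=105, C3→C 3·12=36, C4→E 3·17=51. Service 252; fixed 266; total 518.
Plan B: {E}: C1→E 5·12=60, C2→E 12·21=252, C3→E 8·12=96, C4→E 3·17=51. Service 459; fixed 145; total 604.
Difference: |518 − 604| = 86.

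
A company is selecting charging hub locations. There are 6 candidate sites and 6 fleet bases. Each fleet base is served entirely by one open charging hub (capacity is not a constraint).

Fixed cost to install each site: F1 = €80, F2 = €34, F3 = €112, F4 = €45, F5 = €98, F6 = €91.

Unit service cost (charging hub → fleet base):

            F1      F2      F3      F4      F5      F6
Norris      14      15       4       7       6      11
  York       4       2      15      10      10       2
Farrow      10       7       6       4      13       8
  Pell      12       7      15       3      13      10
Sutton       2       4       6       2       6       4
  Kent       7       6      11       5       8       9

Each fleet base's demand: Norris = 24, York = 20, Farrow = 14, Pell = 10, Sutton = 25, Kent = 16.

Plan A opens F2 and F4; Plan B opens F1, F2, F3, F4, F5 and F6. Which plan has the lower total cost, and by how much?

Plan A: {F2, F4}: Norris→F4 7·24=168, York→F2 2·20=40, Farrow→F4 4·14=56, Pell→F4 3·10=30, Sutton→F4 2·25=50, Kent→F4 5·16=80. Service 424; fixed 79; total 503.
Plan B: {F1, F2, F3, F4, F5, F6}: Norris→F3 4·24=96, York→F2 2·20=40, Farrow→F4 4·14=56, Pell→F4 3·10=30, Sutton→F1 2·25=50, Kent→F4 5·16=80. Service 352; fixed 460; total 812.
Difference: |503 − 812| = 309.

Plan A is cheaper by 309.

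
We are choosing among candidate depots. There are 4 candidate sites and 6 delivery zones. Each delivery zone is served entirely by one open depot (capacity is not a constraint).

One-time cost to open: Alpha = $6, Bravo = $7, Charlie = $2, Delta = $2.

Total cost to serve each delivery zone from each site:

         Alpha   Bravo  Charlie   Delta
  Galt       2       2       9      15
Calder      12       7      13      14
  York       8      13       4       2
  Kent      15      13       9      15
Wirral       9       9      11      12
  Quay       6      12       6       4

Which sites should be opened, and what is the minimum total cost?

For any fixed open set, each delivery zone goes to its cheapest open site; total = fixed + service.
{Bravo, Charlie, Delta}: Galt→Bravo 2, Calder→Bravo 7, York→Delta 2, Kent→Charlie 9, Wirral→Bravo 9, Quay→Delta 4. Service 33; fixed 11; total 44.
{Bravo, Charlie}: service 37 + fixed 9 = 46
{Bravo, Delta}: service 37 + fixed 9 = 46
{Alpha, Bravo, Charlie, Delta}: Galt→Alpha 2, Calder→Bravo 7, York→Delta 2, Kent→Charlie 9, Wirral→Alpha 9, Quay→Delta 4. Service 33; fixed 17; total 50.
No other subset beats 44.

Open Bravo, Charlie and Delta; minimum total cost 44.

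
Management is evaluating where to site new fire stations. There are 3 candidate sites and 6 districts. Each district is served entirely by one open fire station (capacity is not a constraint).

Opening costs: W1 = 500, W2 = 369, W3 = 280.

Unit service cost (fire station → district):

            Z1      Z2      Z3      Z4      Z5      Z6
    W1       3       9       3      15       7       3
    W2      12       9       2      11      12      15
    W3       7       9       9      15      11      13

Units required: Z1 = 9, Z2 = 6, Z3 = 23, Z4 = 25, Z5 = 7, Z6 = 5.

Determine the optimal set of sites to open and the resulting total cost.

For any fixed open set, each district goes to its cheapest open site; total = fixed + service.
{W2}: Z1→W2 12·9=108, Z2→W2 9·6=54, Z3→W2 2·23=46, Z4→W2 11·25=275, Z5→W2 12·7=84, Z6→W2 15·5=75. Service 642; fixed 369; total 1011.
{W1}: service 589 + fixed 500 = 1089
{W3}: service 841 + fixed 280 = 1121
{W1, W2, W3}: Z1→W1 3·9=27, Z2→W1 9·6=54, Z3→W2 2·23=46, Z4→W2 11·25=275, Z5→W1 7·7=49, Z6→W1 3·5=15. Service 466; fixed 1149; total 1615.
(All 7 nonempty subsets were checked; W2 only is lowest.)

Open W2 only; minimum total cost 1011.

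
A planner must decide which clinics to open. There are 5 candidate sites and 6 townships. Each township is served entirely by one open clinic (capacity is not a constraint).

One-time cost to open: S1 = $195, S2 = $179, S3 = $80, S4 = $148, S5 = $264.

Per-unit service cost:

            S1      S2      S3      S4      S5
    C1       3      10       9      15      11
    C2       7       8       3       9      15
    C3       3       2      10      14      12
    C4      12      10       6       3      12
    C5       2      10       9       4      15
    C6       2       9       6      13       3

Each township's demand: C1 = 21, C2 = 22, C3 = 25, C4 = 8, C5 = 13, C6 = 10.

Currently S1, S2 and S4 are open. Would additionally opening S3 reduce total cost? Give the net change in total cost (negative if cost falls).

Yes — net change −8 (cost falls by 8).

Current service cost with {S1, S2, S4}: 337.
Adding S3: each township re-picks its cheapest; new service cost 249, saving 88.
Extra fixed cost: 80. Net change = 80 − 88 = -8.
(Totals: 859 → 851.)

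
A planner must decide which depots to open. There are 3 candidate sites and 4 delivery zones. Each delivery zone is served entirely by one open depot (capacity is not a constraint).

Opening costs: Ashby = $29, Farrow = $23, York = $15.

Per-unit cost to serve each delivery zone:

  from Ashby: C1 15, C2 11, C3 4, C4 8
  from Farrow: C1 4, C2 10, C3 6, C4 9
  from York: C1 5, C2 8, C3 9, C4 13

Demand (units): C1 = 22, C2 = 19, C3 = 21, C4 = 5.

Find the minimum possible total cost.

Minimum total cost: 430

For any fixed open set, each delivery zone goes to its cheapest open site; total = fixed + service.
{Ashby, York}: C1→York 5·22=110, C2→York 8·19=152, C3→Ashby 4·21=84, C4→Ashby 8·5=40. Service 386; fixed 44; total 430.
{Ashby, Farrow, York}: service 364 + fixed 67 = 431
{Farrow, York}: C1→Farrow 4·22=88, C2→York 8·19=152, C3→Farrow 6·21=126, C4→Farrow 9·5=45. Service 411; fixed 38; total 449.
{York}: service 516 + fixed 15 = 531
No other subset beats 430.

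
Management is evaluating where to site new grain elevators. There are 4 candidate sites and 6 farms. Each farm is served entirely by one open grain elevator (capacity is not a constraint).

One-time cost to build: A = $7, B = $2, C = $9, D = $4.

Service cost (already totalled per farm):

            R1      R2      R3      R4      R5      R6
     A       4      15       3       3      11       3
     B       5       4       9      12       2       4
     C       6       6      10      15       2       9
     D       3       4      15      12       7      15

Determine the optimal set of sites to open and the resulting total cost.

Open A and B; minimum total cost 28.

For any fixed open set, each farm goes to its cheapest open site; total = fixed + service.
{A, B}: R1→A 4, R2→B 4, R3→A 3, R4→A 3, R5→B 2, R6→A 3. Service 19; fixed 9; total 28.
{A, B, D}: service 18 + fixed 13 = 31
{A, D}: service 23 + fixed 11 = 34
{A, B, C, D}: service 18 + fixed 22 = 40
No other subset beats 28.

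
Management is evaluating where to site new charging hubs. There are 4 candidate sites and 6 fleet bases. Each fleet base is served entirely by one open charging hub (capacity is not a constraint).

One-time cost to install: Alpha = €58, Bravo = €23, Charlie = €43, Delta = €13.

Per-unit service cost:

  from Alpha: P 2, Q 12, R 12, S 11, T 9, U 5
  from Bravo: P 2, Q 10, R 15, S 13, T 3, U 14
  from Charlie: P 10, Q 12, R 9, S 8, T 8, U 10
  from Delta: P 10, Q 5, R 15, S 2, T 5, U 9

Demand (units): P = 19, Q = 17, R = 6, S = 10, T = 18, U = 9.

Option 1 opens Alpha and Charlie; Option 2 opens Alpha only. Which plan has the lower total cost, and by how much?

Option 1: {Alpha, Charlie}: P→Alpha 2·19=38, Q→Alpha 12·17=204, R→Charlie 9·6=54, S→Charlie 8·10=80, T→Charlie 8·18=144, U→Alpha 5·9=45. Service 565; fixed 101; total 666.
Option 2: {Alpha}: P→Alpha 2·19=38, Q→Alpha 12·17=204, R→Alpha 12·6=72, S→Alpha 11·10=110, T→Alpha 9·18=162, U→Alpha 5·9=45. Service 631; fixed 58; total 689.
Difference: |666 − 689| = 23.

Option 1 is cheaper by 23.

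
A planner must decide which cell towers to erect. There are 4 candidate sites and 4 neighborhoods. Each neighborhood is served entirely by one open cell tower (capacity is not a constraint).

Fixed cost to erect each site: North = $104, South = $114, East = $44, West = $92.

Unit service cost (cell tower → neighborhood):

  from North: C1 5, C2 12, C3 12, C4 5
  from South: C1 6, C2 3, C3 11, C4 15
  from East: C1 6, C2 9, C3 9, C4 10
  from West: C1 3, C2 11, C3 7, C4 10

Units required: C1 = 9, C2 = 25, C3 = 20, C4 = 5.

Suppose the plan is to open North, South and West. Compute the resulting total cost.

Each neighborhood is assigned to its cheapest site among the open ones.
{North, South, West}: C1→West 3·9=27, C2→South 3·25=75, C3→West 7·20=140, C4→North 5·5=25. Service 267; fixed 310; total 577.

Total cost: 577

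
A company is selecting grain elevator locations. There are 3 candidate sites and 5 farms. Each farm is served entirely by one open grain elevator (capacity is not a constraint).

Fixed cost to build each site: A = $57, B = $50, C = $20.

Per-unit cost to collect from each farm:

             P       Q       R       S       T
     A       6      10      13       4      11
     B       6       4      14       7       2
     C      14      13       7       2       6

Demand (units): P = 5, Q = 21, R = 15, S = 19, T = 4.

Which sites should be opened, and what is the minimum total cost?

For any fixed open set, each farm goes to its cheapest open site; total = fixed + service.
{B, C}: P→B 6·5=30, Q→B 4·21=84, R→C 7·15=105, S→C 2·19=38, T→B 2·4=8. Service 265; fixed 70; total 335.
{A, B, C}: service 265 + fixed 127 = 392
{A, C}: P→A 6·5=30, Q→A 10·21=210, R→C 7·15=105, S→C 2·19=38, T→C 6·4=24. Service 407; fixed 77; total 484.
{C}: P→C 14·5=70, Q→C 13·21=273, R→C 7·15=105, S→C 2·19=38, T→C 6·4=24. Service 510; fixed 20; total 530.
No other subset beats 335.

Open B and C; minimum total cost 335.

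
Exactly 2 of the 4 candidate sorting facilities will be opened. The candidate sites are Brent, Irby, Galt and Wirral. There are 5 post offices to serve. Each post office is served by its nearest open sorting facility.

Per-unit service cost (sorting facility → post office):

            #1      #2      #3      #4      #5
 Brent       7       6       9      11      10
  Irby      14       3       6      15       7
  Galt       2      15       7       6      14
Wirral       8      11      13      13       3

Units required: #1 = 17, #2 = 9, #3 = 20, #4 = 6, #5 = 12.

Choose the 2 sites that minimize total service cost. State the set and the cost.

With exactly 2 open, each post office uses its cheapest among the chosen.
{Irby, Galt}: #1→Galt 2·17=34, #2→Irby 3·9=27, #3→Irby 6·20=120, #4→Galt 6·6=36, #5→Irby 7·12=84. Service cost 301.
{Galt, Wirral}: service cost 345
{Brent, Galt}: service cost 384
Among all 6 size-2 choices, {Irby, Galt} is lowest.

Choose Irby and Galt; total service cost 301.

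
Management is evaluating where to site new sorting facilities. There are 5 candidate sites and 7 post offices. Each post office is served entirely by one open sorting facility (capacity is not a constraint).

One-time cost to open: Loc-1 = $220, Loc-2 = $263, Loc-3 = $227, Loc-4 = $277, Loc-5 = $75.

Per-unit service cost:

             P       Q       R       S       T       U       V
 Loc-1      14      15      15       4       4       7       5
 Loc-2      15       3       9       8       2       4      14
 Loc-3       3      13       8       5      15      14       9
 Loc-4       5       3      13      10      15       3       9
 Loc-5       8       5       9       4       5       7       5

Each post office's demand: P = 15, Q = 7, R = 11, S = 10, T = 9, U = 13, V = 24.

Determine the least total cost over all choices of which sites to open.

Minimum total cost: 625

For any fixed open set, each post office goes to its cheapest open site; total = fixed + service.
{Loc-5}: P→Loc-5 8·15=120, Q→Loc-5 5·7=35, R→Loc-5 9·11=99, S→Loc-5 4·10=40, T→Loc-5 5·9=45, U→Loc-5 7·13=91, V→Loc-5 5·24=120. Service 550; fixed 75; total 625.
{Loc-3, Loc-5}: service 464 + fixed 302 = 766
{Loc-4, Loc-5}: service 439 + fixed 352 = 791
{Loc-1, Loc-2, Loc-3, Loc-4, Loc-5}: service 371 + fixed 1062 = 1433
No other subset beats 625.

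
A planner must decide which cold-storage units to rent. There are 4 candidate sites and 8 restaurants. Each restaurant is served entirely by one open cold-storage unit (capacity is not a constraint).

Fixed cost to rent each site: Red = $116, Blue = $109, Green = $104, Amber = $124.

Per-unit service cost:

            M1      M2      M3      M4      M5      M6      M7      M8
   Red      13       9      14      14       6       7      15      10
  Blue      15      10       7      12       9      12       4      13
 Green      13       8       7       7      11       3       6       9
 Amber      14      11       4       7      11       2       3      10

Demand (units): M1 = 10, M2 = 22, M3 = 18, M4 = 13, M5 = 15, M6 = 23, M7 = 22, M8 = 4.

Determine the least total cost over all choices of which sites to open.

Minimum total cost: 973

For any fixed open set, each restaurant goes to its cheapest open site; total = fixed + service.
{Red, Amber}: M1→Red 13·10=130, M2→Red 9·22=198, M3→Amber 4·18=72, M4→Amber 7·13=91, M5→Red 6·15=90, M6→Amber 2·23=46, M7→Amber 3·22=66, M8→Red 10·4=40. Service 733; fixed 240; total 973.
{Amber}: service 862 + fixed 124 = 986
{Green, Amber}: service 782 + fixed 228 = 1010
{Red, Blue, Green, Amber}: M1→Red 13·10=130, M2→Green 8·22=176, M3→Amber 4·18=72, M4→Green 7·13=91, M5→Red 6·15=90, M6→Amber 2·23=46, M7→Amber 3·22=66, M8→Green 9·4=36. Service 707; fixed 453; total 1160.
(All 15 nonempty subsets were checked; Red and Amber is lowest.)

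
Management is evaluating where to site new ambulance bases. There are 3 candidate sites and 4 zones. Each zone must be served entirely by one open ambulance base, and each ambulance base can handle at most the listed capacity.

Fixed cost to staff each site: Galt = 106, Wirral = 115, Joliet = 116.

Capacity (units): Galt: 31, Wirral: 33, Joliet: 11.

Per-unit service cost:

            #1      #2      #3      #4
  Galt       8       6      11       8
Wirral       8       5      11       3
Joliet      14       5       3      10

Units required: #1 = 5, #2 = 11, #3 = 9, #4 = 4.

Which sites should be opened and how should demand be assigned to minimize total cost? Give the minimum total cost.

Minimum total cost: 321

Open {Wirral}: #1→Wirral 8·5=40, #2→Wirral 5·11=55, #3→Wirral 11·9=99, #4→Wirral 3·4=12.
Loads: Wirral carries 29/33. Service 206; fixed 115; total 321.
Next best feasible plan costs 343.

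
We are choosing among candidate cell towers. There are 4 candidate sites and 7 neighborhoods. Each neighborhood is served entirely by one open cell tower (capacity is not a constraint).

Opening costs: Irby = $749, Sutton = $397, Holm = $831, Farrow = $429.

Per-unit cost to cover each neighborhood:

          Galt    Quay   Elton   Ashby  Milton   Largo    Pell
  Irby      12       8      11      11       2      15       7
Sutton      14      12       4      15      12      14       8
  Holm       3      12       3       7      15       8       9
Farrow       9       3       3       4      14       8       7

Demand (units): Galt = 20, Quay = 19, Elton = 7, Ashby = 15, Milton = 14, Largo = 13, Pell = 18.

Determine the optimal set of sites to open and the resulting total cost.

For any fixed open set, each neighborhood goes to its cheapest open site; total = fixed + service.
{Farrow}: Galt→Farrow 9·20=180, Quay→Farrow 3·19=57, Elton→Farrow 3·7=21, Ashby→Farrow 4·15=60, Milton→Farrow 14·14=196, Largo→Farrow 8·13=104, Pell→Farrow 7·18=126. Service 744; fixed 429; total 1173.
{Sutton, Farrow}: Galt→Farrow 9·20=180, Quay→Farrow 3·19=57, Elton→Farrow 3·7=21, Ashby→Farrow 4·15=60, Milton→Sutton 12·14=168, Largo→Farrow 8·13=104, Pell→Farrow 7·18=126. Service 716; fixed 826; total 1542.
{Sutton}: Galt→Sutton 14·20=280, Quay→Sutton 12·19=228, Elton→Sutton 4·7=28, Ashby→Sutton 15·15=225, Milton→Sutton 12·14=168, Largo→Sutton 14·13=182, Pell→Sutton 8·18=144. Service 1255; fixed 397; total 1652.
{Irby, Sutton, Holm, Farrow}: service 456 + fixed 2406 = 2862
(All 15 nonempty subsets were checked; Farrow only is lowest.)

Open Farrow only; minimum total cost 1173.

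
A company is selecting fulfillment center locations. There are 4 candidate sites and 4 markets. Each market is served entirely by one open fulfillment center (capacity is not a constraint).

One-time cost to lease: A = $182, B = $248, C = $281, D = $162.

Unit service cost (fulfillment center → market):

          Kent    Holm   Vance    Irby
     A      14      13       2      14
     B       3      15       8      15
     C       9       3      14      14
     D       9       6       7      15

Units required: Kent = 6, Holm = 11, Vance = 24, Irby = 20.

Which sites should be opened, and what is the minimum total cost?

Open A only; minimum total cost 737.

For any fixed open set, each market goes to its cheapest open site; total = fixed + service.
{A}: Kent→A 14·6=84, Holm→A 13·11=143, Vance→A 2·24=48, Irby→A 14·20=280. Service 555; fixed 182; total 737.
{D}: service 588 + fixed 162 = 750
{A, D}: service 448 + fixed 344 = 792
{A, B, C, D}: Kent→B 3·6=18, Holm→C 3·11=33, Vance→A 2·24=48, Irby→A 14·20=280. Service 379; fixed 873; total 1252.
No other subset beats 737.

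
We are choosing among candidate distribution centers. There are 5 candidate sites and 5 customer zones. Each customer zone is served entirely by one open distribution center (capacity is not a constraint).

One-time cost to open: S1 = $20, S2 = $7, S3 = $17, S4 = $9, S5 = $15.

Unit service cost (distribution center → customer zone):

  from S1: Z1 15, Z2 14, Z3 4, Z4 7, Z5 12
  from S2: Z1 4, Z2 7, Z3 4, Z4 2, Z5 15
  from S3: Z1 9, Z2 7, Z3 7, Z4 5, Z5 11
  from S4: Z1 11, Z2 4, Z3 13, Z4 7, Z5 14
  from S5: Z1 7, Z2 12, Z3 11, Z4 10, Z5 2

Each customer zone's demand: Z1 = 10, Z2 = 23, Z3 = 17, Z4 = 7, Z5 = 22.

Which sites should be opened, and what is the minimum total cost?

Open S2, S4 and S5; minimum total cost 289.

For any fixed open set, each customer zone goes to its cheapest open site; total = fixed + service.
{S2, S4, S5}: Z1→S2 4·10=40, Z2→S4 4·23=92, Z3→S2 4·17=68, Z4→S2 2·7=14, Z5→S5 2·22=44. Service 258; fixed 31; total 289.
{S2, S3, S4, S5}: Z1→S2 4·10=40, Z2→S4 4·23=92, Z3→S2 4·17=68, Z4→S2 2·7=14, Z5→S5 2·22=44. Service 258; fixed 48; total 306.
{S1, S2, S4, S5}: Z1→S2 4·10=40, Z2→S4 4·23=92, Z3→S1 4·17=68, Z4→S2 2·7=14, Z5→S5 2·22=44. Service 258; fixed 51; total 309.
{S1, S2, S3, S4, S5}: Z1→S2 4·10=40, Z2→S4 4·23=92, Z3→S1 4·17=68, Z4→S2 2·7=14, Z5→S5 2·22=44. Service 258; fixed 68; total 326.
No other subset beats 289.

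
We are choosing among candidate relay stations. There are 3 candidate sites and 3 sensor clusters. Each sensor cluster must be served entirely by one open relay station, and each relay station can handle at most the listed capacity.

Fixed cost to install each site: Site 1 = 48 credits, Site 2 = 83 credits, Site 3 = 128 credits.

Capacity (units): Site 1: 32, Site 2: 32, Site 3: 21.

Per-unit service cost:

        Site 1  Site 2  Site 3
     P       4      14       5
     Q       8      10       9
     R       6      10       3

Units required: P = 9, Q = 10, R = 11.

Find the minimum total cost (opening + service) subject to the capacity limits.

Minimum total cost: 230

Open {Site 1}: P→Site 1 4·9=36, Q→Site 1 8·10=80, R→Site 1 6·11=66.
Loads: Site 1 carries 30/32. Service 182; fixed 48; total 230.
Next best feasible plan costs 313.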